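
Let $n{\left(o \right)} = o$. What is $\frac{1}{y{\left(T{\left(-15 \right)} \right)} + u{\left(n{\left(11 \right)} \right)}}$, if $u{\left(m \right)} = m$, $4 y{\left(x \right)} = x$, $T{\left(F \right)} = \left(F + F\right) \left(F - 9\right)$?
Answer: $\frac{1}{191} \approx 0.0052356$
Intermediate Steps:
$T{\left(F \right)} = 2 F \left(-9 + F\right)$
$y{\left(x \right)} = \frac{x}{4}$
$\frac{1}{y{\left(T{\left(-15 \right)} \right)} + u{\left(n{\left(11 \right)} \right)}} = \frac{1}{\frac{2 \left(-15\right) \left(-9 - 15\right)}{4} + 11} = \frac{1}{\frac{2 \left(-15\right) \left(-24\right)}{4} + 11} = \frac{1}{\frac{1}{4} \cdot 720 + 11} = \frac{1}{180 + 11} = \frac{1}{191}$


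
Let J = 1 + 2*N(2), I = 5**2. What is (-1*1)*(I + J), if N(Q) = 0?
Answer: -26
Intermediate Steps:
I = 25
J = 1 (J = 1 + 2*0 = 1 + 0 = 1)
(-1*1)*(I + J) = (-1*1)*(25 + 1) = -1*26 = -26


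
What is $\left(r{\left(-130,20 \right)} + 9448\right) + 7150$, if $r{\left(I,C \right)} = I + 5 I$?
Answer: $15818$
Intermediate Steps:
$r{\left(I,C \right)} = 6 I$
$\left(r{\left(-130,20 \right)} + 9448\right) + 7150 = \left(6 \left(-130\right) + 9448\right) + 7150 = \left(-780 + 9448\right) + 7150 = 8668 + 7150 = 15818$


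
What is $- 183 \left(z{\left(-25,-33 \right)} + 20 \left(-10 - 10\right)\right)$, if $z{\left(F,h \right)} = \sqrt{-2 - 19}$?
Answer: $73200 - 183 i \sqrt{21} \approx 73200.0 - 838.61 i$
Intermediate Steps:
$z{\left(F,h \right)} = i \sqrt{21}$ ($z{\left(F,h \right)} = \sqrt{-21} = i \sqrt{21}$)
$- 183 \left(z{\left(-25,-33 \right)} + 20 \left(-10 - 10\right)\right) = - 183 \left(i \sqrt{21} + 20 \left(-10 - 10\right)\right) = - 183 \left(i \sqrt{21} + 20 \left(-20\right)\right) = - 183 \left(i \sqrt{21} - 400\right) = - 183 \left(-400 + i \sqrt{21}\right) = 73200 - 183 i \sqrt{21}$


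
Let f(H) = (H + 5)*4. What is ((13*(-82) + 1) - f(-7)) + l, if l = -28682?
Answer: -29739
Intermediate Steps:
f(H) = 20 + 4*H (f(H) = (5 + H)*4 = 20 + 4*H)
((13*(-82) + 1) - f(-7)) + l = ((13*(-82) + 1) - (20 + 4*(-7))) - 28682 = ((-1066 + 1) - (20 - 28)) - 28682 = (-1065 - 1*(-8)) - 28682 = (-1065 + 8) - 28682 = -1057 - 28682 = -29739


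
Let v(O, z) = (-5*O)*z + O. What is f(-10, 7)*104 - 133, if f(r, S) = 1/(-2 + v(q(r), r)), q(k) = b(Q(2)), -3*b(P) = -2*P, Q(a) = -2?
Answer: -4707/35 ≈ -134.49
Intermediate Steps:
b(P) = 2*P/3 (b(P) = -(-2)*P/3 = 2*P/3)
q(k) = -4/3 (q(k) = (⅔)*(-2) = -4/3)
v(O, z) = O - 5*O*z (v(O, z) = -5*O*z + O = O - 5*O*z)
f(r, S) = 1/(-10/3 + 20*r/3) (f(r, S) = 1/(-2 - 4*(1 - 5*r)/3) = 1/(-2 + (-4/3 + 20*r/3)) = 1/(-10/3 + 20*r/3))
f(-10, 7)*104 - 133 = (3/(10*(-1 + 2*(-10))))*104 - 133 = (3/(10*(-1 - 20)))*104 - 133 = ((3/10)/(-21))*104 - 133 = ((3/10)*(-1/21))*104 - 133 = -1/70*104 - 133 = -52/35 - 133 = -4707/35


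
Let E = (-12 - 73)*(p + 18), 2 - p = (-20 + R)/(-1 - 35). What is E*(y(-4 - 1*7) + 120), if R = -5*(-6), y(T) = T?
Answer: -3381725/18 ≈ -1.8787e+5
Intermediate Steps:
R = 30
p = 41/18 (p = 2 - (-20 + 30)/(-1 - 35) = 2 - 10/(-36) = 2 - 10*(-1)/36 = 2 - 1*(-5/18) = 2 + 5/18 = 41/18 ≈ 2.2778)
E = -31025/18 (E = (-12 - 73)*(41/18 + 18) = -85*365/18 = -31025/18 ≈ -1723.6)
E*(y(-4 - 1*7) + 120) = -31025*((-4 - 1*7) + 120)/18 = -31025*((-4 - 7) + 120)/18 = -31025*(-11 + 120)/18 = -31025/18*109 = -3381725/18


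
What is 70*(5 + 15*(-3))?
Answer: -2800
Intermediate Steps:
70*(5 + 15*(-3)) = 70*(5 - 45) = 70*(-40) = -2800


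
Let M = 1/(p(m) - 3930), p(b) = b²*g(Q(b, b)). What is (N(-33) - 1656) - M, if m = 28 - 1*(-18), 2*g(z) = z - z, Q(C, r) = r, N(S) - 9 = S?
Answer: -6602399/3930 ≈ -1680.0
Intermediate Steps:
N(S) = 9 + S
g(z) = 0 (g(z) = (z - z)/2 = (½)*0 = 0)
m = 46 (m = 28 + 18 = 46)
p(b) = 0 (p(b) = b²*0 = 0)
M = -1/3930 (M = 1/(0 - 3930) = 1/(-3930) = -1/3930 ≈ -0.00025445)
(N(-33) - 1656) - M = ((9 - 33) - 1656) - 1*(-1/3930) = (-24 - 1656) + 1/3930 = -1680 + 1/3930 = -6602399/3930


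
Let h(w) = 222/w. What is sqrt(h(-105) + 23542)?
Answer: 6*sqrt(801010)/35 ≈ 153.43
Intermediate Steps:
sqrt(h(-105) + 23542) = sqrt(222/(-105) + 23542) = sqrt(222*(-1/105) + 23542) = sqrt(-74/35 + 23542) = sqrt(823896/35) = 6*sqrt(801010)/35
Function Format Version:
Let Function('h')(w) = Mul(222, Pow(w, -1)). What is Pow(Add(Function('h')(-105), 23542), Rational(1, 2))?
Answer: Mul(Rational(6, 35), Pow(801010, Rational(1, 2))) ≈ 153.43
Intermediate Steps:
Pow(Add(Function('h')(-105), 23542), Rational(1, 2)) = Pow(Add(Mul(222, Pow(-105, -1)), 23542), Rational(1, 2)) = Pow(Add(Mul(222, Rational(-1, 105)), 23542), Rational(1, 2)) = Pow(Add(Rational(-74, 35), 23542), Rational(1, 2)) = Pow(Rational(823896, 35), Rational(1, 2)) = Mul(Rational(6, 35), Pow(801010, Rational(1, 2)))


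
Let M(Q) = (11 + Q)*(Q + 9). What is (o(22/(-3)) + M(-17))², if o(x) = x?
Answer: 14884/9 ≈ 1653.8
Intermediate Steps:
M(Q) = (9 + Q)*(11 + Q) (M(Q) = (11 + Q)*(9 + Q) = (9 + Q)*(11 + Q))
(o(22/(-3)) + M(-17))² = (22/(-3) + (99 + (-17)² + 20*(-17)))² = (22*(-⅓) + (99 + 289 - 340))² = (-22/3 + 48)² = (122/3)² = 14884/9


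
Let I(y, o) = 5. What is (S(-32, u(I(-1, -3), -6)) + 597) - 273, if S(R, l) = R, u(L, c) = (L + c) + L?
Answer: 292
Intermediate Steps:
u(L, c) = c + 2*L
(S(-32, u(I(-1, -3), -6)) + 597) - 273 = (-32 + 597) - 273 = 565 - 273 = 292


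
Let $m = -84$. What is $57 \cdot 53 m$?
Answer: $-253764$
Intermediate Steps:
$57 \cdot 53 m = 57 \cdot 53 \left(-84\right) = 3021 \left(-84\right) = -253764$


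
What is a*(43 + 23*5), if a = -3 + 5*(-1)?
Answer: -1264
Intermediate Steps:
a = -8 (a = -3 - 5 = -8)
a*(43 + 23*5) = -8*(43 + 23*5) = -8*(43 + 115) = -8*158 = -1264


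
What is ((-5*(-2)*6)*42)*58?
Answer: 146160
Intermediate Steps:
((-5*(-2)*6)*42)*58 = ((10*6)*42)*58 = (60*42)*58 = 2520*58 = 146160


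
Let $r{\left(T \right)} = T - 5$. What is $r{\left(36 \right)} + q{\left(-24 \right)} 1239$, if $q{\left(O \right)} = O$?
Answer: $-29705$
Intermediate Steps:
$r{\left(T \right)} = -5 + T$ ($r{\left(T \right)} = T - 5 = -5 + T$)
$r{\left(36 \right)} + q{\left(-24 \right)} 1239 = \left(-5 + 36\right) - 29736 = 31 - 29736 = -29705$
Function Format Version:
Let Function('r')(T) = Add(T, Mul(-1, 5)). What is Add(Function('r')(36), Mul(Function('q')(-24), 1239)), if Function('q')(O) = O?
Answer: -29705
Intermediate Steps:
Function('r')(T) = Add(-5, T) (Function('r')(T) = Add(T, -5) = Add(-5, T))
Add(Function('r')(36), Mul(Function('q')(-24), 1239)) = Add(Add(-5, 36), Mul(-24, 1239)) = Add(31, -29736) = -29705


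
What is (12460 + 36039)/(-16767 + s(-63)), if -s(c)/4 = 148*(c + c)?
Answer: 48499/57825 ≈ 0.83872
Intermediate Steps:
s(c) = -1184*c (s(c) = -592*(c + c) = -592*2*c = -1184*c)
(12460 + 36039)/(-16767 + s(-63)) = (12460 + 36039)/(-16767 - 1184*(-63)) = 48499/(-16767 + 74592) = 48499/57825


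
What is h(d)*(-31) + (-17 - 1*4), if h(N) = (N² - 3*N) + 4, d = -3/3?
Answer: -269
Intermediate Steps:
d = -1 (d = -3*⅓ = -1)
h(N) = 4 + N² - 3*N
h(d)*(-31) + (-17 - 1*4) = (4 + (-1)² - 3*(-1))*(-31) + (-17 - 1*4) = (4 + 1 + 3)*(-31) + (-17 - 4) = 8*(-31) - 21 = -248 - 21 = -269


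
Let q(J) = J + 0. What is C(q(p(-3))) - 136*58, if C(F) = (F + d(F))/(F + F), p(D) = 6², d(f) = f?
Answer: -7887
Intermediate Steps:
p(D) = 36
q(J) = J
C(F) = 1 (C(F) = (F + F)/(F + F) = (2*F)/((2*F)) = (2*F)*(1/(2*F)) = 1)
C(q(p(-3))) - 136*58 = 1 - 136*58 = 1 - 7888 = -7887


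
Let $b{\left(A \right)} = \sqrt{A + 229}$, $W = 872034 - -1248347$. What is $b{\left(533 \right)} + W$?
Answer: $2120381 + \sqrt{762} \approx 2.1204 \cdot 10^{6}$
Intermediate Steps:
$W = 2120381$ ($W = 872034 + 1248347 = 2120381$)
$b{\left(A \right)} = \sqrt{229 + A}$
$b{\left(533 \right)} + W = \sqrt{229 + 533} + 2120381 = \sqrt{762} + 2120381 = 2120381 + \sqrt{762}$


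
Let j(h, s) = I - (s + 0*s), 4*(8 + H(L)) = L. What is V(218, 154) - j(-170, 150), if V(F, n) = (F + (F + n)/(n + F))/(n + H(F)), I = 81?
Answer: 28107/401 ≈ 70.092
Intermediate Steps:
H(L) = -8 + L/4
j(h, s) = 81 - s (j(h, s) = 81 - (s + 0*s) = 81 - (s + 0) = 81 - s)
V(F, n) = (1 + F)/(-8 + n + F/4) (V(F, n) = (F + (F + n)/(n + F))/(n + (-8 + F/4)) = (F + (F + n)/(F + n))/(-8 + n + F/4) = (F + 1)/(-8 + n + F/4) = (1 + F)/(-8 + n + F/4))
V(218, 154) - j(-170, 150) = 4*(1 + 218)/(-32 + 218 + 4*154) - (81 - 1*150) = 4*219/(-32 + 218 + 616) - (81 - 150) = 4*219/802 - 1*(-69) = 4*(1/802)*219 + 69 = 438/401 + 69 = 28107/401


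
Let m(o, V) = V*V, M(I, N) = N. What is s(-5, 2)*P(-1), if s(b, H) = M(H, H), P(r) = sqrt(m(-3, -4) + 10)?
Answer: 2*sqrt(26) ≈ 10.198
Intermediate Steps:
m(o, V) = V**2
P(r) = sqrt(26) (P(r) = sqrt((-4)**2 + 10) = sqrt(16 + 10) = sqrt(26))
s(b, H) = H
s(-5, 2)*P(-1) = 2*sqrt(26)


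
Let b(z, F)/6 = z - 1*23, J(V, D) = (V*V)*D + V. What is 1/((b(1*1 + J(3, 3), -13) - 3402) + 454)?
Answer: -1/2900 ≈ -0.00034483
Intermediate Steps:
J(V, D) = V + D*V² (J(V, D) = V²*D + V = D*V² + V = V + D*V²)
b(z, F) = -138 + 6*z (b(z, F) = 6*(z - 1*23) = 6*(z - 23) = 6*(-23 + z) = -138 + 6*z)
1/((b(1*1 + J(3, 3), -13) - 3402) + 454) = 1/(((-138 + 6*(1*1 + 3*(1 + 3*3))) - 3402) + 454) = 1/(((-138 + 6*(1 + 3*(1 + 9))) - 3402) + 454) = 1/(((-138 + 6*(1 + 3*10)) - 3402) + 454) = 1/(((-138 + 6*(1 + 30)) - 3402) + 454) = 1/(((-138 + 6*31) - 3402) + 454) = 1/(((-138 + 186) - 3402) + 454) = 1/((48 - 3402) + 454) = 1/(-3354 + 454) = 1/(-2900) = -1/2900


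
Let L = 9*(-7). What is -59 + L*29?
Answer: -1886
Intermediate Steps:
L = -63
-59 + L*29 = -59 - 63*29 = -59 - 1827 = -1886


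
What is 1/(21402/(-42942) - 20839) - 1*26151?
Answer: -3900376938947/149148290 ≈ -26151.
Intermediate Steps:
1/(21402/(-42942) - 20839) - 1*26151 = 1/(21402*(-1/42942) - 20839) - 26151 = 1/(-3567/7157 - 20839) - 26151 = 1/(-149148290/7157) - 26151 = -7157/149148290 - 26151 = -3900376938947/149148290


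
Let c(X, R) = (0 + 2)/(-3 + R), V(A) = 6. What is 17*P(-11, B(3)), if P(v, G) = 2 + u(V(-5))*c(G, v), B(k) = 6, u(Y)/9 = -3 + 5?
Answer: -68/7 ≈ -9.7143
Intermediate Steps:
u(Y) = 18 (u(Y) = 9*(-3 + 5) = 9*2 = 18)
c(X, R) = 2/(-3 + R)
P(v, G) = 2 + 36/(-3 + v) (P(v, G) = 2 + 18*(2/(-3 + v)) = 2 + 36/(-3 + v))
17*P(-11, B(3)) = 17*(2*(15 - 11)/(-3 - 11)) = 17*(2*4/(-14)) = 17*(2*(-1/14)*4) = 17*(-4/7) = -68/7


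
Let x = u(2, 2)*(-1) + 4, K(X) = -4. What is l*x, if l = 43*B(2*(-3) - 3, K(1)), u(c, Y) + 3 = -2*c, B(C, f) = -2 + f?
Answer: -2838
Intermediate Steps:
u(c, Y) = -3 - 2*c
l = -258 (l = 43*(-2 - 4) = 43*(-6) = -258)
x = 11 (x = (-3 - 2*2)*(-1) + 4 = (-3 - 4)*(-1) + 4 = -7*(-1) + 4 = 7 + 4 = 11)
l*x = -258*11 = -2838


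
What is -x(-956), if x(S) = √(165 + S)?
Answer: -I*√791 ≈ -28.125*I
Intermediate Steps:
-x(-956) = -√(165 - 956) = -√(-791) = -I*√791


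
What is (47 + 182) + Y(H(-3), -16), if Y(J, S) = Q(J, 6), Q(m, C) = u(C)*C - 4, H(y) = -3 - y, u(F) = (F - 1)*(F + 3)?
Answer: 495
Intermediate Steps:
u(F) = (-1 + F)*(3 + F)
Q(m, C) = -4 + C*(-3 + C**2 + 2*C) (Q(m, C) = (-3 + C**2 + 2*C)*C - 4 = C*(-3 + C**2 + 2*C) - 4 = -4 + C*(-3 + C**2 + 2*C))
Y(J, S) = 266 (Y(J, S) = -4 + 6*(-3 + 6**2 + 2*6) = -4 + 6*(-3 + 36 + 12) = -4 + 6*45 = -4 + 270 = 266)
(47 + 182) + Y(H(-3), -16) = (47 + 182) + 266 = 229 + 266 = 495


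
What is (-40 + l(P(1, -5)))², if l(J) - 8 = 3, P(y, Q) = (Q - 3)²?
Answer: 841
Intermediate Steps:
P(y, Q) = (-3 + Q)²
l(J) = 11 (l(J) = 8 + 3 = 11)
(-40 + l(P(1, -5)))² = (-40 + 11)² = (-29)² = 841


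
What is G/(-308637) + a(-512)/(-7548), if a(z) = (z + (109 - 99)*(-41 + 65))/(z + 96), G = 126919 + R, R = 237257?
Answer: -155716903/131959464 ≈ -1.1800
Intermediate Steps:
G = 364176 (G = 126919 + 237257 = 364176)
a(z) = (240 + z)/(96 + z) (a(z) = (z + 10*24)/(96 + z) = (z + 240)/(96 + z) = (240 + z)/(96 + z))
G/(-308637) + a(-512)/(-7548) = 364176/(-308637) + ((240 - 512)/(96 - 512))/(-7548) = 364176*(-1/308637) + (-272/(-416))*(-1/7548) = -13488/11431 - 1/416*(-272)*(-1/7548) = -13488/11431 + (17/26)*(-1/7548) = -13488/11431 - 1/11544 = -155716903/131959464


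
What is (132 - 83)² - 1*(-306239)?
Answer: 308640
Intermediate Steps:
(132 - 83)² - 1*(-306239) = 49² + 306239 = 2401 + 306239 = 308640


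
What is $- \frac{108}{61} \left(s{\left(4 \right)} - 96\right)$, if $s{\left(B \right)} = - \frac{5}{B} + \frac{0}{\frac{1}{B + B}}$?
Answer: $\frac{10503}{61} \approx 172.18$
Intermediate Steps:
$s{\left(B \right)} = - \frac{5}{B}$ ($s{\left(B \right)} = - \frac{5}{B} + \frac{0}{\frac{1}{2 B}} = - \frac{5}{B} + \frac{0}{\frac{1}{2} \frac{1}{B}} = - \frac{5}{B} + 0 \cdot 2 B = - \frac{5}{B} + 0 = - \frac{5}{B}$)
$- \frac{108}{61} \left(s{\left(4 \right)} - 96\right) = - \frac{108}{61} \left(- \frac{5}{4} - 96\right) = \left(-108\right) \frac{1}{61} \left(\left(-5\right) \frac{1}{4} - 96\right) = - \frac{108 \left(- \frac{5}{4} - 96\right)}{61} = \left(- \frac{108}{61}\right) \left(- \frac{389}{4}\right) = \frac{10503}{61}$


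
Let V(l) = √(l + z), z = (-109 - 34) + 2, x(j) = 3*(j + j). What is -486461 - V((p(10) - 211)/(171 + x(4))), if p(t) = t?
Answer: -486461 - 4*I*√37505/65 ≈ -4.8646e+5 - 11.918*I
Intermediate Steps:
x(j) = 6*j (x(j) = 3*(2*j) = 6*j)
z = -141 (z = -143 + 2 = -141)
V(l) = √(-141 + l) (V(l) = √(l - 141) = √(-141 + l))
-486461 - V((p(10) - 211)/(171 + x(4))) = -486461 - √(-141 + (10 - 211)/(171 + 6*4)) = -486461 - √(-141 - 201/(171 + 24)) = -486461 - √(-141 - 201/195) = -486461 - √(-141 - 201*1/195) = -486461 - √(-141 - 67/65) = -486461 - √(-9232/65) = -486461 - 4*I*√37505/65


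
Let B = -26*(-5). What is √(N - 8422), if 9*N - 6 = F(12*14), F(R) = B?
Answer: I*√75662/3 ≈ 91.689*I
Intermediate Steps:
B = 130
F(R) = 130
N = 136/9 (N = ⅔ + (⅑)*130 = ⅔ + 130/9 = 136/9 ≈ 15.111)
√(N - 8422) = √(136/9 - 8422) = √(-75662/9) = I*√75662/3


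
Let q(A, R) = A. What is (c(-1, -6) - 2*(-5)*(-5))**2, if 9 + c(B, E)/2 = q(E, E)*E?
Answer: 16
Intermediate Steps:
c(B, E) = -18 + 2*E**2 (c(B, E) = -18 + 2*(E*E) = -18 + 2*E**2)
(c(-1, -6) - 2*(-5)*(-5))**2 = ((-18 + 2*(-6)**2) - 2*(-5)*(-5))**2 = ((-18 + 2*36) + 10*(-5))**2 = ((-18 + 72) - 50)**2 = (54 - 50)**2 = 4**2 = 16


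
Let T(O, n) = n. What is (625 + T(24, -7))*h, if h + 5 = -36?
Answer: -25338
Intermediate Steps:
h = -41 (h = -5 - 36 = -41)
(625 + T(24, -7))*h = (625 - 7)*(-41) = 618*(-41) = -25338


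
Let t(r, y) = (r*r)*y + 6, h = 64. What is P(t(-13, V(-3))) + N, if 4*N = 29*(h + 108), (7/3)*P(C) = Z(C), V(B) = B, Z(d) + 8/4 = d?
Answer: 7220/7 ≈ 1031.4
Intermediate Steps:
Z(d) = -2 + d
t(r, y) = 6 + y*r² (t(r, y) = r²*y + 6 = y*r² + 6 = 6 + y*r²)
P(C) = -6/7 + 3*C/7 (P(C) = 3*(-2 + C)/7 = -6/7 + 3*C/7)
N = 1247 (N = (29*(64 + 108))/4 = (29*172)/4 = (¼)*4988 = 1247)
P(t(-13, V(-3))) + N = (-6/7 + 3*(6 - 3*(-13)²)/7) + 1247 = (-6/7 + 3*(6 - 3*169)/7) + 1247 = (-6/7 + 3*(6 - 507)/7) + 1247 = (-6/7 + (3/7)*(-501)) + 1247 = (-6/7 - 1503/7) + 1247 = -1509/7 + 1247 = 7220/7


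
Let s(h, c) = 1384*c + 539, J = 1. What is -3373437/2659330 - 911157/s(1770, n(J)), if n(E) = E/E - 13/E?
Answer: 2368859385657/42732773770 ≈ 55.434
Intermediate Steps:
n(E) = 1 - 13/E
s(h, c) = 539 + 1384*c
-3373437/2659330 - 911157/s(1770, n(J)) = -3373437/2659330 - 911157/(539 + 1384*((-13 + 1)/1)) = -3373437*1/2659330 - 911157/(539 + 1384*(1*(-12))) = -3373437/2659330 - 911157/(539 + 1384*(-12)) = -3373437/2659330 - 911157/(539 - 16608) = -3373437/2659330 - 911157/(-16069) = -3373437/2659330 - 911157*(-1/16069) = -3373437/2659330 + 911157/16069 = 2368859385657/42732773770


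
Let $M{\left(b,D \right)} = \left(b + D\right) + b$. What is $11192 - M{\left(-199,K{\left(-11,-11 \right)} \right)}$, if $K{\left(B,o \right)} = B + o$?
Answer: $11612$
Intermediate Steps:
$M{\left(b,D \right)} = D + 2 b$ ($M{\left(b,D \right)} = \left(D + b\right) + b = D + 2 b$)
$11192 - M{\left(-199,K{\left(-11,-11 \right)} \right)} = 11192 - \left(\left(-11 - 11\right) + 2 \left(-199\right)\right) = 11192 - \left(-22 - 398\right) = 11192 - -420 = 11192 + 420 = 11612$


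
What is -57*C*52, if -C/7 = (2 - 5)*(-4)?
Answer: 248976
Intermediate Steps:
C = -84 (C = -7*(2 - 5)*(-4) = -(-21)*(-4) = -7*12 = -84)
-57*C*52 = -57*(-84)*52 = 4788*52 = 248976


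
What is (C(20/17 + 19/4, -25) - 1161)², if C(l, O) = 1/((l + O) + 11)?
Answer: 406351426849/301401 ≈ 1.3482e+6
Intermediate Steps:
C(l, O) = 1/(11 + O + l) (C(l, O) = 1/((O + l) + 11) = 1/(11 + O + l))
(C(20/17 + 19/4, -25) - 1161)² = (1/(11 - 25 + (20/17 + 19/4)) - 1161)² = (1/(11 - 25 + 403/68) - 1161)² = (1/(-549/68) - 1161)² = (-68/549 - 1161)² = (-637457/549)² = 406351426849/301401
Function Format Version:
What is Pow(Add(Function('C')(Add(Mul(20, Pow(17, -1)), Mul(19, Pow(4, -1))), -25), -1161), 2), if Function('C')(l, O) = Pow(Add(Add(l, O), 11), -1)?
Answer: Rational(406351426849, 301401) ≈ 1.3482e+6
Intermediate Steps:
Function('C')(l, O) = Pow(Add(11, O, l), -1) (Function('C')(l, O) = Pow(Add(Add(O, l), 11), -1) = Pow(Add(11, O, l), -1))
Pow(Add(Function('C')(Add(Mul(20, Pow(17, -1)), Mul(19, Pow(4, -1))), -25), -1161), 2) = Pow(Add(Pow(Add(11, -25, Add(Mul(20, Pow(17, -1)), Mul(19, Pow(4, -1)))), -1), -1161), 2) = Pow(Add(Pow(Add(11, -25, Add(Mul(20, Rational(1, 17)), Mul(19, Rational(1, 4)))), -1), -1161), 2) = Pow(Add(Pow(Add(11, -25, Add(Rational(20, 17), Rational(19, 4))), -1), -1161), 2) = Pow(Add(Pow(Add(11, -25, Rational(403, 68)), -1), -1161), 2) = Pow(Add(Pow(Rational(-549, 68), -1), -1161), 2) = Pow(Add(Rational(-68, 549), -1161), 2) = Pow(Rational(-637457, 549), 2) = Rational(406351426849, 301401)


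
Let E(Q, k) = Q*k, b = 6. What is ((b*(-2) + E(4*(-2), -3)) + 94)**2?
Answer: 11236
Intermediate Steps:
((b*(-2) + E(4*(-2), -3)) + 94)**2 = ((6*(-2) + (4*(-2))*(-3)) + 94)**2 = ((-12 - 8*(-3)) + 94)**2 = ((-12 + 24) + 94)**2 = (12 + 94)**2 = 106**2 = 11236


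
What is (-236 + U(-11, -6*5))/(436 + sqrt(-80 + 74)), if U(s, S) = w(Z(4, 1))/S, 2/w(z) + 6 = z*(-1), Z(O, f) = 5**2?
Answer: -23923102/44198715 + 109739*I*sqrt(6)/88397430 ≈ -0.54126 + 0.0030409*I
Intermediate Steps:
Z(O, f) = 25
w(z) = 2/(-6 - z) (w(z) = 2/(-6 + z*(-1)) = 2/(-6 - z))
U(s, S) = -2/(31*S) (U(s, S) = (-2/(6 + 25))/S = (-2/31)/S = (-2*1/31)/S = -2/(31*S))
(-236 + U(-11, -6*5))/(436 + sqrt(-80 + 74)) = (-236 - 2/(31*((-6*5))))/(436 + sqrt(-80 + 74)) = (-236 - 2/31/(-30))/(436 + sqrt(-6)) = (-236 - 2/31*(-1/30))/(436 + I*sqrt(6)) = (-236 + 1/465)/(436 + I*sqrt(6)) = -109739/(465*(436 + I*sqrt(6)))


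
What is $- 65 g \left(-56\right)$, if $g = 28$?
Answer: $101920$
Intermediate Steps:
$- 65 g \left(-56\right) = \left(-65\right) 28 \left(-56\right) = \left(-1820\right) \left(-56\right) = 101920$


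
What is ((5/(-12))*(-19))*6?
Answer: 95/2 ≈ 47.500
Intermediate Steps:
((5/(-12))*(-19))*6 = ((5*(-1/12))*(-19))*6 = -5/12*(-19)*6 = (95/12)*6 = 95/2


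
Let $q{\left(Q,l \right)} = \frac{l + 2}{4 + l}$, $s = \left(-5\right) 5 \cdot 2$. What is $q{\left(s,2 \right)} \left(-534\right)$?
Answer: $-356$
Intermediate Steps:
$s = -50$ ($s = \left(-25\right) 2 = -50$)
$q{\left(Q,l \right)} = \frac{2 + l}{4 + l}$
$q{\left(s,2 \right)} \left(-534\right) = \frac{2 + 2}{4 + 2} \left(-534\right) = \frac{1}{6} \cdot 4 \left(-534\right) = \frac{2}{3} \left(-534\right) = -356$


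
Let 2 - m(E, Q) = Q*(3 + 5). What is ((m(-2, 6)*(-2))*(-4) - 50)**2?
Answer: 174724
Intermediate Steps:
m(E, Q) = 2 - 8*Q (m(E, Q) = 2 - Q*(3 + 5) = 2 - Q*8 = 2 - 8*Q)
((m(-2, 6)*(-2))*(-4) - 50)**2 = (((2 - 8*6)*(-2))*(-4) - 50)**2 = (((2 - 48)*(-2))*(-4) - 50)**2 = (-46*(-2)*(-4) - 50)**2 = (92*(-4) - 50)**2 = (-368 - 50)**2 = (-418)**2 = 174724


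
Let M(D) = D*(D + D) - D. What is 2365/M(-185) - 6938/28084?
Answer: -5853871/27536362 ≈ -0.21259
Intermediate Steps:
M(D) = -D + 2*D² (M(D) = D*(2*D) - D = 2*D² - D = -D + 2*D²)
2365/M(-185) - 6938/28084 = 2365/((-185*(-1 + 2*(-185)))) - 6938/28084 = 2365/((-185*(-1 - 370))) - 6938*1/28084 = 2365/((-185*(-371))) - 3469/14042 = 2365/68635 - 3469/14042 = 2365*(1/68635) - 3469/14042 = 473/13727 - 3469/14042 = -5853871/27536362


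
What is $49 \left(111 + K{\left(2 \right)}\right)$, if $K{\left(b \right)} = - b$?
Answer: $5341$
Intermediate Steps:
$49 \left(111 + K{\left(2 \right)}\right) = 49 \left(111 - 2\right) = 49 \cdot 109 = 5341$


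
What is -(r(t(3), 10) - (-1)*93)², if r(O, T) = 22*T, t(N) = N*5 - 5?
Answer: -97969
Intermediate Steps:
t(N) = -5 + 5*N (t(N) = 5*N - 5 = -5 + 5*N)
-(r(t(3), 10) - (-1)*93)² = -(22*10 - (-1)*93)² = -(220 - 1*(-93))² = -(220 + 93)² = -1*313² = -1*97969 = -97969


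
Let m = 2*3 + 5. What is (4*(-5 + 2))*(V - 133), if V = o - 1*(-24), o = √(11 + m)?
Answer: 1308 - 12*√22 ≈ 1251.7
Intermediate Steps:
m = 11 (m = 6 + 5 = 11)
o = √22 (o = √(11 + 11) = √22 ≈ 4.6904)
V = 24 + √22 (V = √22 - 1*(-24) = √22 + 24 = 24 + √22 ≈ 28.690)
(4*(-5 + 2))*(V - 133) = (4*(-5 + 2))*((24 + √22) - 133) = (4*(-3))*(-109 + √22) = -12*(-109 + √22) = 1308 - 12*√22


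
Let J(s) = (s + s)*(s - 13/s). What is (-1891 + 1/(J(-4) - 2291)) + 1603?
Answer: -658081/2285 ≈ -288.00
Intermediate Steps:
J(s) = 2*s*(s - 13/s) (J(s) = (2*s)*(s - 13/s) = 2*s*(s - 13/s))
(-1891 + 1/(J(-4) - 2291)) + 1603 = (-1891 + 1/((-26 + 2*(-4)**2) - 2291)) + 1603 = (-1891 + 1/((-26 + 2*16) - 2291)) + 1603 = (-1891 + 1/((-26 + 32) - 2291)) + 1603 = (-1891 + 1/(6 - 2291)) + 1603 = (-1891 + 1/(-2285)) + 1603 = (-1891 - 1/2285) + 1603 = -4320936/2285 + 1603 = -658081/2285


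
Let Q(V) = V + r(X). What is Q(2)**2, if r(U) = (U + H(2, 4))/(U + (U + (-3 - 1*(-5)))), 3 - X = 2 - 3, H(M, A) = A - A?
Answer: 144/25 ≈ 5.7600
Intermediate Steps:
H(M, A) = 0
X = 4 (X = 3 - (2 - 3) = 3 - 1*(-1) = 3 + 1 = 4)
r(U) = U/(2 + 2*U) (r(U) = (U + 0)/(U + (U + (-3 - 1*(-5)))) = U/(U + (U + (-3 + 5))) = U/(U + (U + 2)) = U/(U + (2 + U)) = U/(2 + 2*U))
Q(V) = 2/5 + V (Q(V) = V + (1/2)*4/(1 + 4) = V + (1/2)*4/5 = V + (1/2)*4*(1/5) = V + 2/5 = 2/5 + V)
Q(2)**2 = (2/5 + 2)**2 = (12/5)**2 = 144/25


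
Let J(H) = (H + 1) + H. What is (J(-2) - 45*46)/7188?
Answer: -691/2396 ≈ -0.28840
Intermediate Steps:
J(H) = 1 + 2*H (J(H) = (1 + H) + H = 1 + 2*H)
(J(-2) - 45*46)/7188 = ((1 + 2*(-2)) - 45*46)/7188 = ((1 - 4) - 2070)*(1/7188) = (-3 - 2070)*(1/7188) = -2073*1/7188 = -691/2396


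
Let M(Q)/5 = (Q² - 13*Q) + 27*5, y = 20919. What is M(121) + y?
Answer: 86934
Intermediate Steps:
M(Q) = 675 - 65*Q + 5*Q² (M(Q) = 5*((Q² - 13*Q) + 27*5) = 5*((Q² - 13*Q) + 135) = 5*(135 + Q² - 13*Q) = 675 - 65*Q + 5*Q²)
M(121) + y = (675 - 65*121 + 5*121²) + 20919 = (675 - 7865 + 5*14641) + 20919 = (675 - 7865 + 73205) + 20919 = 66015 + 20919 = 86934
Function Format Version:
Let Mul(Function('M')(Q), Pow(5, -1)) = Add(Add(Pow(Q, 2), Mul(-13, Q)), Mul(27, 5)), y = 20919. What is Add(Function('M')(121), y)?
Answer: 86934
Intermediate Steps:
Function('M')(Q) = Add(675, Mul(-65, Q), Mul(5, Pow(Q, 2))) (Function('M')(Q) = Mul(5, Add(Add(Pow(Q, 2), Mul(-13, Q)), Mul(27, 5))) = Mul(5, Add(Add(Pow(Q, 2), Mul(-13, Q)), 135)) = Mul(5, Add(135, Pow(Q, 2), Mul(-13, Q))) = Add(675, Mul(-65, Q), Mul(5, Pow(Q, 2))))
Add(Function('M')(121), y) = Add(Add(675, Mul(-65, 121), Mul(5, Pow(121, 2))), 20919) = Add(Add(675, -7865, Mul(5, 14641)), 20919) = Add(Add(675, -7865, 73205), 20919) = Add(66015, 20919) = 86934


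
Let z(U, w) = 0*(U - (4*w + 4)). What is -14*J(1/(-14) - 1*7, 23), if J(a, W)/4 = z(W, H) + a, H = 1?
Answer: 396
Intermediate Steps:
z(U, w) = 0 (z(U, w) = 0*(U - (4 + 4*w)) = 0*(U + (-4 - 4*w)) = 0*(-4 + U - 4*w) = 0)
J(a, W) = 4*a (J(a, W) = 4*(0 + a) = 4*a)
-14*J(1/(-14) - 1*7, 23) = -56*(1/(-14) - 1*7) = -56*(-1/14 - 7) = -56*(-99)/14 = -14*(-198/7) = 396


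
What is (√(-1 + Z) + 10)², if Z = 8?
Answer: (10 + √7)² ≈ 159.92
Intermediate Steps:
(√(-1 + Z) + 10)² = (√(-1 + 8) + 10)² = (√7 + 10)² = (10 + √7)²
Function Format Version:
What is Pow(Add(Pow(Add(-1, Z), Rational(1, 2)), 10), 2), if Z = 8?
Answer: Pow(Add(10, Pow(7, Rational(1, 2))), 2) ≈ 159.92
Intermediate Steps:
Pow(Add(Pow(Add(-1, Z), Rational(1, 2)), 10), 2) = Pow(Add(Pow(Add(-1, 8), Rational(1, 2)), 10), 2) = Pow(Add(Pow(7, Rational(1, 2)), 10), 2) = Pow(Add(10, Pow(7, Rational(1, 2))), 2)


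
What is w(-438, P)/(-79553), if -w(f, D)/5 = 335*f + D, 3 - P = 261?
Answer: -734940/79553 ≈ -9.2384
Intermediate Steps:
P = -258 (P = 3 - 1*261 = 3 - 261 = -258)
w(f, D) = -1675*f - 5*D (w(f, D) = -5*(335*f + D) = -5*(D + 335*f) = -1675*f - 5*D)
w(-438, P)/(-79553) = (-1675*(-438) - 5*(-258))/(-79553) = (733650 + 1290)*(-1/79553) = 734940*(-1/79553) = -734940/79553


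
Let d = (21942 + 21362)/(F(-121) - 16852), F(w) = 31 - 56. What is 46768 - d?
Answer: 789346840/16877 ≈ 46771.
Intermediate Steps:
F(w) = -25
d = -43304/16877 (d = (21942 + 21362)/(-25 - 16852) = 43304/(-16877) = 43304*(-1/16877) = -43304/16877 ≈ -2.5659)
46768 - d = 46768 - 1*(-43304/16877) = 46768 + 43304/16877 = 789346840/16877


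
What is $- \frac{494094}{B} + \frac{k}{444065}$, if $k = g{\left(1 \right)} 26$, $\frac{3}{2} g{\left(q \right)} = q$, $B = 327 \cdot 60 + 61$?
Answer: $- \frac{658228532918}{26218929795} \approx -25.105$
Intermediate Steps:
$B = 19681$ ($B = 19620 + 61 = 19681$)
$g{\left(q \right)} = \frac{2 q}{3}$
$k = \frac{52}{3}$ ($k = \frac{2}{3} \cdot 1 \cdot 26 = \frac{2}{3} \cdot 26 = \frac{52}{3} \approx 17.333$)
$- \frac{494094}{B} + \frac{k}{444065} = - \frac{494094}{19681} + \frac{52}{3 \cdot 444065} = \left(-494094\right) \frac{1}{19681} + \frac{52}{3} \cdot \frac{1}{444065} = - \frac{494094}{19681} + \frac{52}{1332195} = - \frac{658228532918}{26218929795}$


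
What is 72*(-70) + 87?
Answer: -4953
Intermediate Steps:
72*(-70) + 87 = -5040 + 87 = -4953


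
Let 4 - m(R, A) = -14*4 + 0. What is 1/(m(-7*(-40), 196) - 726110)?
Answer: -1/726050 ≈ -1.3773e-6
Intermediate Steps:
m(R, A) = 60 (m(R, A) = 4 - (-14*4 + 0) = 4 - (-56 + 0) = 4 - 1*(-56) = 4 + 56 = 60)
1/(m(-7*(-40), 196) - 726110) = 1/(60 - 726110) = 1/(-726050) = -1/726050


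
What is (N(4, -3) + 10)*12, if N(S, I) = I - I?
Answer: 120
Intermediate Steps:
N(S, I) = 0
(N(4, -3) + 10)*12 = (0 + 10)*12 = 10*12 = 120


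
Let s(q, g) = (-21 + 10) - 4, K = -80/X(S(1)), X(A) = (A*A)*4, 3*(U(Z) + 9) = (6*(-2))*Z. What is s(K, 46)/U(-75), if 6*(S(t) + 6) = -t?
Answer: -5/97 ≈ -0.051546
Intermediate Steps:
S(t) = -6 - t/6 (S(t) = -6 + (-t)/6 = -6 - t/6)
U(Z) = -9 - 4*Z (U(Z) = -9 + ((6*(-2))*Z)/3 = -9 + (-12*Z)/3 = -9 - 4*Z)
X(A) = 4*A**2 (X(A) = A**2*4 = 4*A**2)
K = -720/1369 (K = -80*1/(4*(-6 - 1/6*1)**2) = -80*1/(4*(-6 - 1/6)**2) = -80/(4*(-37/6)**2) = -80/(4*(1369/36)) = -80/1369/9 = -80*9/1369 = -720/1369 ≈ -0.52593)
s(q, g) = -15 (s(q, g) = -11 - 4 = -15)
s(K, 46)/U(-75) = -15/(-9 - 4*(-75)) = -15/(-9 + 300) = -15/291 = -15*1/291 = -5/97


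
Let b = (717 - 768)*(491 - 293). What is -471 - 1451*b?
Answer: 14651727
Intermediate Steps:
b = -10098 (b = -51*198 = -10098)
-471 - 1451*b = -471 - 1451*(-10098) = -471 + 14652198 = 14651727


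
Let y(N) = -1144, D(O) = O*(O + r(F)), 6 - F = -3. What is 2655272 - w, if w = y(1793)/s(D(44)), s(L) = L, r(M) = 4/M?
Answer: 531054517/200 ≈ 2.6553e+6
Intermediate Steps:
F = 9 (F = 6 - 1*(-3) = 6 + 3 = 9)
D(O) = O*(4/9 + O) (D(O) = O*(O + 4/9) = O*(4/9 + O))
w = -117/200 (w = -1144*9/(44*(4 + 9*44)) = -1144*9/(44*(4 + 396)) = -1144/((⅑)*44*400) = -1144/17600/9 = -1144*9/17600 = -117/200 ≈ -0.58500)
2655272 - w = 2655272 - 1*(-117/200) = 2655272 + 117/200 = 531054517/200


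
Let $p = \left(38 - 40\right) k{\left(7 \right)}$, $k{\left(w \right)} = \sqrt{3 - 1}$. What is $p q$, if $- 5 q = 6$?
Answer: $\frac{12 \sqrt{2}}{5} \approx 3.3941$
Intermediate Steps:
$k{\left(w \right)} = \sqrt{2}$
$q = - \frac{6}{5}$ ($q = \left(- \frac{1}{5}\right) 6 = - \frac{6}{5} \approx -1.2$)
$p = - 2 \sqrt{2}$ ($p = \left(38 - 40\right) \sqrt{2} = - 2 \sqrt{2} \approx -2.8284$)
$p q = - 2 \sqrt{2} \left(- \frac{6}{5}\right) = \frac{12 \sqrt{2}}{5}$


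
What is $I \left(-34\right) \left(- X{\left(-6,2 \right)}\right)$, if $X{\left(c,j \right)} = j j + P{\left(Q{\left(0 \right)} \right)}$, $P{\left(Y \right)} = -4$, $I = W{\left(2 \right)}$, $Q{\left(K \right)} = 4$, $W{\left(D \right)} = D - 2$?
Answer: $0$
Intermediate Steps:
$W{\left(D \right)} = -2 + D$ ($W{\left(D \right)} = D - 2 = -2 + D$)
$I = 0$ ($I = -2 + 2 = 0$)
$X{\left(c,j \right)} = -4 + j^{2}$ ($X{\left(c,j \right)} = j j - 4 = j^{2} - 4 = -4 + j^{2}$)
$I \left(-34\right) \left(- X{\left(-6,2 \right)}\right) = 0 \left(-34\right) \left(- (-4 + 2^{2})\right) = 0 \left(- (-4 + 4)\right) = 0 \left(\left(-1\right) 0\right) = 0 \cdot 0 = 0$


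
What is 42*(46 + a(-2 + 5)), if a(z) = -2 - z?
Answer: 1722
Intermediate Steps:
42*(46 + a(-2 + 5)) = 42*(46 + (-2 - (-2 + 5))) = 42*(46 + (-2 - 1*3)) = 42*(46 + (-2 - 3)) = 42*(46 - 5) = 42*41 = 1722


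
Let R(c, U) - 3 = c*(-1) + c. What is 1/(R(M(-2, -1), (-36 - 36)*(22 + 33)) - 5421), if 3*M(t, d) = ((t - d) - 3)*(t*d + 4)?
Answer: -1/5418 ≈ -0.00018457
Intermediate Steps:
M(t, d) = (4 + d*t)*(-3 + t - d)/3 (M(t, d) = (((t - d) - 3)*(t*d + 4))/3 = ((-3 + t - d)*(d*t + 4))/3 = ((-3 + t - d)*(4 + d*t))/3 = ((4 + d*t)*(-3 + t - d))/3 = (4 + d*t)*(-3 + t - d)/3)
R(c, U) = 3 (R(c, U) = 3 + (c*(-1) + c) = 3 + (-c + c) = 3 + 0 = 3)
1/(R(M(-2, -1), (-36 - 36)*(22 + 33)) - 5421) = 1/(3 - 5421) = 1/(-5418) = -1/5418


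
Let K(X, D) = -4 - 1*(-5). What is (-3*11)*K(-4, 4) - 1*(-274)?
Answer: 241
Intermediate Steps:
K(X, D) = 1 (K(X, D) = -4 + 5 = 1)
(-3*11)*K(-4, 4) - 1*(-274) = -3*11*1 - 1*(-274) = -33*1 + 274 = -33 + 274 = 241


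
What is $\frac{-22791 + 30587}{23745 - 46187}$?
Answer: $- \frac{3898}{11221} \approx -0.34738$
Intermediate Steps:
$\frac{-22791 + 30587}{23745 - 46187} = \frac{7796}{-22442} = 7796 \left(- \frac{1}{22442}\right) = - \frac{3898}{11221}$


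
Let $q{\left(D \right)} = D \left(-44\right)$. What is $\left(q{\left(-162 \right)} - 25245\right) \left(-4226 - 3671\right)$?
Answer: $143069949$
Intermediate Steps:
$q{\left(D \right)} = - 44 D$
$\left(q{\left(-162 \right)} - 25245\right) \left(-4226 - 3671\right) = \left(\left(-44\right) \left(-162\right) - 25245\right) \left(-4226 - 3671\right) = \left(7128 - 25245\right) \left(-7897\right) = \left(-18117\right) \left(-7897\right) = 143069949$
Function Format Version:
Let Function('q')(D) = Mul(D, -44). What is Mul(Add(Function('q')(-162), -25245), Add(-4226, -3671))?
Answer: 143069949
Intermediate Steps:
Function('q')(D) = Mul(-44, D)
Mul(Add(Function('q')(-162), -25245), Add(-4226, -3671)) = Mul(Add(Mul(-44, -162), -25245), Add(-4226, -3671)) = Mul(Add(7128, -25245), -7897) = Mul(-18117, -7897) = 143069949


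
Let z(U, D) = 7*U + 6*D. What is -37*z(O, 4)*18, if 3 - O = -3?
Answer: -43956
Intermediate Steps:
O = 6 (O = 3 - 1*(-3) = 3 + 3 = 6)
z(U, D) = 6*D + 7*U
-37*z(O, 4)*18 = -37*(6*4 + 7*6)*18 = -37*(24 + 42)*18 = -37*66*18 = -2442*18 = -43956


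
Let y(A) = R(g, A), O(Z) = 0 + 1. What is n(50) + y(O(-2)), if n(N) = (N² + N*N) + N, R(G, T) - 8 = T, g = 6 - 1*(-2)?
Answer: 5059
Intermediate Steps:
g = 8 (g = 6 + 2 = 8)
R(G, T) = 8 + T
O(Z) = 1
y(A) = 8 + A
n(N) = N + 2*N² (n(N) = (N² + N²) + N = 2*N² + N = N + 2*N²)
n(50) + y(O(-2)) = 50*(1 + 2*50) + (8 + 1) = 50*(1 + 100) + 9 = 50*101 + 9 = 5050 + 9 = 5059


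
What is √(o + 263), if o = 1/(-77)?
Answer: 45*√770/77 ≈ 16.217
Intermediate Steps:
o = -1/77 ≈ -0.012987
√(o + 263) = √(-1/77 + 263) = √(20250/77) = 45*√770/77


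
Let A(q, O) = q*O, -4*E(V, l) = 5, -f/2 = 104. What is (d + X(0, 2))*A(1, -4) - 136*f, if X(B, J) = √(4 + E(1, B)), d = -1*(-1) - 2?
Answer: 28292 - 2*√11 ≈ 28285.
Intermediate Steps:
f = -208 (f = -2*104 = -208)
E(V, l) = -5/4 (E(V, l) = -¼*5 = -5/4)
A(q, O) = O*q
d = -1 (d = 1 - 2 = -1)
X(B, J) = √11/2 (X(B, J) = √(4 - 5/4) = √(11/4) = √11/2)
(d + X(0, 2))*A(1, -4) - 136*f = (-1 + √11/2)*(-4*1) - 136*(-208) = (-1 + √11/2)*(-4) + 28288 = (4 - 2*√11) + 28288 = 28292 - 2*√11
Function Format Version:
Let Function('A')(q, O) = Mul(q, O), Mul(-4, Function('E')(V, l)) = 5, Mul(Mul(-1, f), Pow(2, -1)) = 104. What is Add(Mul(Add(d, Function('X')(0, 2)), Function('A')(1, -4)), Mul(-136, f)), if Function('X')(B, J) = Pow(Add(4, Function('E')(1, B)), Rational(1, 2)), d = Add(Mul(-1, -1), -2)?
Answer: Add(28292, Mul(-2, Pow(11, Rational(1, 2)))) ≈ 28285.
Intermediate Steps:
f = -208 (f = Mul(-2, 104) = -208)
Function('E')(V, l) = Rational(-5, 4) (Function('E')(V, l) = Mul(Rational(-1, 4), 5) = Rational(-5, 4))
Function('A')(q, O) = Mul(O, q)
d = -1 (d = Add(1, -2) = -1)
Function('X')(B, J) = Mul(Rational(1, 2), Pow(11, Rational(1, 2))) (Function('X')(B, J) = Pow(Add(4, Rational(-5, 4)), Rational(1, 2)) = Pow(Rational(11, 4), Rational(1, 2)) = Mul(Rational(1, 2), Pow(11, Rational(1, 2))))
Add(Mul(Add(d, Function('X')(0, 2)), Function('A')(1, -4)), Mul(-136, f)) = Add(Mul(Add(-1, Mul(Rational(1, 2), Pow(11, Rational(1, 2)))), Mul(-4, 1)), Mul(-136, -208)) = Add(Mul(Add(-1, Mul(Rational(1, 2), Pow(11, Rational(1, 2)))), -4), 28288) = Add(Add(4, Mul(-2, Pow(11, Rational(1, 2)))), 28288) = Add(28292, Mul(-2, Pow(11, Rational(1, 2))))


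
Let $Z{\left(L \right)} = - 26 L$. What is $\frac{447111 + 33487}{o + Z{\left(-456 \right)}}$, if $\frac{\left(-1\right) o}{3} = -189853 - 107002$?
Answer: $\frac{480598}{902421} \approx 0.53257$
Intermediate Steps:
$o = 890565$ ($o = - 3 \left(-189853 - 107002\right) = \left(-3\right) \left(-296855\right) = 890565$)
$\frac{447111 + 33487}{o + Z{\left(-456 \right)}} = \frac{447111 + 33487}{890565 - -11856} = \frac{480598}{890565 + 11856} = \frac{480598}{902421}$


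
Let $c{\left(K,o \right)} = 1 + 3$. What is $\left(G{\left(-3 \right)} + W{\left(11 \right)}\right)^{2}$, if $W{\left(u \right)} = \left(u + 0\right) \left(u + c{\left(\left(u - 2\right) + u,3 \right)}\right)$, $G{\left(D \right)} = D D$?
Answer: $30276$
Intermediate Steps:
$G{\left(D \right)} = D^{2}$
$c{\left(K,o \right)} = 4$
$W{\left(u \right)} = u \left(4 + u\right)$ ($W{\left(u \right)} = \left(u + 0\right) \left(u + 4\right) = u \left(4 + u\right)$)
$\left(G{\left(-3 \right)} + W{\left(11 \right)}\right)^{2} = \left(\left(-3\right)^{2} + 11 \left(4 + 11\right)\right)^{2} = \left(9 + 11 \cdot 15\right)^{2} = \left(9 + 165\right)^{2} = 174^{2} = 30276$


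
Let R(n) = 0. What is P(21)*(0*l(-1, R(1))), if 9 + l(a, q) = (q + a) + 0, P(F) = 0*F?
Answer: 0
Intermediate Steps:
P(F) = 0
l(a, q) = -9 + a + q (l(a, q) = -9 + ((q + a) + 0) = -9 + ((a + q) + 0) = -9 + (a + q) = -9 + a + q)
P(21)*(0*l(-1, R(1))) = 0*(0*(-9 - 1 + 0)) = 0*(0*(-10)) = 0*0 = 0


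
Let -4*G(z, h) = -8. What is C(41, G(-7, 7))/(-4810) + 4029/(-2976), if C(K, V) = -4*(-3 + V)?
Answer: -3231899/2385760 ≈ -1.3547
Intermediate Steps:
G(z, h) = 2 (G(z, h) = -¼*(-8) = 2)
C(K, V) = 12 - 4*V
C(41, G(-7, 7))/(-4810) + 4029/(-2976) = (12 - 4*2)/(-4810) + 4029/(-2976) = (12 - 8)*(-1/4810) + 4029*(-1/2976) = 4*(-1/4810) - 1343/992 = -2/2405 - 1343/992 = -3231899/2385760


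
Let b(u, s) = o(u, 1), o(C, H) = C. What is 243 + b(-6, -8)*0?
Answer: 243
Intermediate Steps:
b(u, s) = u
243 + b(-6, -8)*0 = 243 - 6*0 = 243 + 0 = 243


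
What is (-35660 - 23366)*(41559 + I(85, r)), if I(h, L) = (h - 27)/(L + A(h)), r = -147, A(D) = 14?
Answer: -326253760514/133 ≈ -2.4530e+9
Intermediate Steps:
I(h, L) = (-27 + h)/(14 + L) (I(h, L) = (h - 27)/(L + 14) = (-27 + h)/(14 + L))
(-35660 - 23366)*(41559 + I(85, r)) = (-35660 - 23366)*(41559 + (-27 + 85)/(14 - 147)) = -59026*(41559 + 58/(-133)) = -59026*(41559 - 1/133*58) = -59026*(41559 - 58/133) = -59026*5527289/133 = -326253760514/133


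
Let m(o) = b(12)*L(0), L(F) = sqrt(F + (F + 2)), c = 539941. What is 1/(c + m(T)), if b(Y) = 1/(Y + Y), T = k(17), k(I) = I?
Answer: 155503008/83962449642527 - 12*sqrt(2)/83962449642527 ≈ 1.8521e-6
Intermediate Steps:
T = 17
b(Y) = 1/(2*Y)
L(F) = sqrt(2 + 2*F) (L(F) = sqrt(F + (2 + F)) = sqrt(2 + 2*F))
m(o) = sqrt(2)/24 (m(o) = ((1/2)/12)*sqrt(2 + 2*0) = ((1/2)*(1/12))*sqrt(2 + 0) = sqrt(2)/24)
1/(c + m(T)) = 1/(539941 + sqrt(2)/24)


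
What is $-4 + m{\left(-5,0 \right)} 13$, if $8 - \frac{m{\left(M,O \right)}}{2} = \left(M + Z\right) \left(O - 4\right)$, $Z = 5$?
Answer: $204$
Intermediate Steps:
$m{\left(M,O \right)} = 16 - 2 \left(-4 + O\right) \left(5 + M\right)$ ($m{\left(M,O \right)} = 16 - 2 \left(M + 5\right) \left(O - 4\right) = 16 - 2 \left(5 + M\right) \left(-4 + O\right) = 16 - 2 \left(-4 + O\right) \left(5 + M\right)$)
$-4 + m{\left(-5,0 \right)} 13 = -4 + \left(56 - 0 + 8 \left(-5\right) - \left(-10\right) 0\right) 13 = -4 + \left(56 + 0 - 40 + 0\right) 13 = -4 + 16 \cdot 13 = -4 + 208 = 204$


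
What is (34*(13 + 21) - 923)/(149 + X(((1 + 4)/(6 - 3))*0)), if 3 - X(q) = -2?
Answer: 233/154 ≈ 1.5130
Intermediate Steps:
X(q) = 5 (X(q) = 3 - 1*(-2) = 3 + 2 = 5)
(34*(13 + 21) - 923)/(149 + X(((1 + 4)/(6 - 3))*0)) = (34*(13 + 21) - 923)/(149 + 5) = (34*34 - 923)/154 = (1156 - 923)*(1/154) = 233*(1/154) = 233/154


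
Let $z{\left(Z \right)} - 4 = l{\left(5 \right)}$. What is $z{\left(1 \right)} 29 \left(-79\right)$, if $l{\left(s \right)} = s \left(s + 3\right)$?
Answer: $-100804$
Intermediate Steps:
$l{\left(s \right)} = s \left(3 + s\right)$
$z{\left(Z \right)} = 44$ ($z{\left(Z \right)} = 4 + 5 \left(3 + 5\right) = 4 + 5 \cdot 8 = 4 + 40 = 44$)
$z{\left(1 \right)} 29 \left(-79\right) = 44 \cdot 29 \left(-79\right) = 1276 \left(-79\right) = -100804$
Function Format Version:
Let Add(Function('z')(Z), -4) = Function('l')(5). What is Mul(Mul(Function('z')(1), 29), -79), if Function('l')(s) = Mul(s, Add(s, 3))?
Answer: -100804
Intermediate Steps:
Function('l')(s) = Mul(s, Add(3, s))
Function('z')(Z) = 44 (Function('z')(Z) = Add(4, Mul(5, Add(3, 5))) = Add(4, Mul(5, 8)) = Add(4, 40) = 44)
Mul(Mul(Function('z')(1), 29), -79) = Mul(Mul(44, 29), -79) = Mul(1276, -79) = -100804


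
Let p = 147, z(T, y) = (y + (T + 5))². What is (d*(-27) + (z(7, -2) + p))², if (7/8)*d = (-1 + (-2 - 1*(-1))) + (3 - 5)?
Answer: 6723649/49 ≈ 1.3722e+5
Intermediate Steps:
z(T, y) = (5 + T + y)² (z(T, y) = (y + (5 + T))² = (5 + T + y)²)
d = -32/7 (d = 8*((-1 + (-2 - 1*(-1))) + (3 - 5))/7 = 8*((-1 + (-2 + 1)) - 2)/7 = 8*((-1 - 1) - 2)/7 = 8*(-2 - 2)/7 = (8/7)*(-4) = -32/7 ≈ -4.5714)
(d*(-27) + (z(7, -2) + p))² = (-32/7*(-27) + ((5 + 7 - 2)² + 147))² = (864/7 + (10² + 147))² = (864/7 + (100 + 147))² = (864/7 + 247)² = (2593/7)² = 6723649/49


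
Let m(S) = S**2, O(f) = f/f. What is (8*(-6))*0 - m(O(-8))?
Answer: -1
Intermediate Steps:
O(f) = 1
(8*(-6))*0 - m(O(-8)) = (8*(-6))*0 - 1*1**2 = -48*0 - 1*1 = 0 - 1 = -1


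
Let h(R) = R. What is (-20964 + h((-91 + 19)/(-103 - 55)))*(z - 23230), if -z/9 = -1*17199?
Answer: -217880803320/79 ≈ -2.7580e+9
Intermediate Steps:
z = 154791 (z = -(-9)*17199 = -9*(-17199) = 154791)
(-20964 + h((-91 + 19)/(-103 - 55)))*(z - 23230) = (-20964 + (-91 + 19)/(-103 - 55))*(154791 - 23230) = (-20964 - 72/(-158))*131561 = (-20964 - 72*(-1/158))*131561 = (-20964 + 36/79)*131561 = -1656120/79*131561 = -217880803320/79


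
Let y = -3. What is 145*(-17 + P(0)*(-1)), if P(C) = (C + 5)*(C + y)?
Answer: -290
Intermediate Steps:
P(C) = (-3 + C)*(5 + C) (P(C) = (C + 5)*(C - 3) = (5 + C)*(-3 + C) = (-3 + C)*(5 + C))
145*(-17 + P(0)*(-1)) = 145*(-17 + (-15 + 0**2 + 2*0)*(-1)) = 145*(-17 + (-15 + 0 + 0)*(-1)) = 145*(-17 - 15*(-1)) = 145*(-17 + 15) = 145*(-2) = -290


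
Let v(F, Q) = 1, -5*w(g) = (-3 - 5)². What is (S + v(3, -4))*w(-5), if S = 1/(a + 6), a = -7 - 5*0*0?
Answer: 0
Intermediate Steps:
a = -7 (a = -7 + 0*0 = -7 + 0 = -7)
w(g) = -64/5 (w(g) = -(-3 - 5)²/5 = -⅕*(-8)² = -⅕*64 = -64/5)
S = -1 (S = 1/(-7 + 6) = 1/(-1) = -1)
(S + v(3, -4))*w(-5) = (-1 + 1)*(-64/5) = 0*(-64/5) = 0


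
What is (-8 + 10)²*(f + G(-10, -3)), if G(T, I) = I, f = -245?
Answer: -992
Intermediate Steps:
(-8 + 10)²*(f + G(-10, -3)) = (-8 + 10)²*(-245 - 3) = 2²*(-248) = 4*(-248) = -992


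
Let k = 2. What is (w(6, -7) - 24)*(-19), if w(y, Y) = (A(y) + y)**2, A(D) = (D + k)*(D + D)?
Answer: -197220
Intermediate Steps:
A(D) = 2*D*(2 + D) (A(D) = (D + 2)*(D + D) = (2 + D)*(2*D) = 2*D*(2 + D))
w(y, Y) = (y + 2*y*(2 + y))**2 (w(y, Y) = (2*y*(2 + y) + y)**2 = (y + 2*y*(2 + y))**2)
(w(6, -7) - 24)*(-19) = (6**2*(5 + 2*6)**2 - 24)*(-19) = (36*(5 + 12)**2 - 24)*(-19) = (36*17**2 - 24)*(-19) = (36*289 - 24)*(-19) = (10404 - 24)*(-19) = 10380*(-19) = -197220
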